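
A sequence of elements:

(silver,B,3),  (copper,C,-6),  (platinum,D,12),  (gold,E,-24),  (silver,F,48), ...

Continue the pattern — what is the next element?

Metal: repeats silver → copper → platinum → gold; silver, copper, platinum, gold, silver → copper.
Letter: letters move forward 1 place in the alphabet; B, C, D, E, F → G.
Third part: 3, -6, 12, -24, 48 → -96 (×(-2) each step).
Combining the parts gives (copper,G,-96).

(copper,G,-96)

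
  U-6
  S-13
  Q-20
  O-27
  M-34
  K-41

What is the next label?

I-48

For the letter, letters move back 2 places in the alphabet: U, S, Q, O, M, K → I.
Second component: +7 each step, so 6, 13, 20, 27, 34, 41 → 48.
Combining the parts gives I-48.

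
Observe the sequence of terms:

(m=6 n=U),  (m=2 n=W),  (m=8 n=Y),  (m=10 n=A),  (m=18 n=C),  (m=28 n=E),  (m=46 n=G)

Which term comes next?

M: each term is the sum of the two before it, so 6, 2, 8, 10, 18, 28, 46 → 74.
N — letters move forward 2 places in the alphabet, wrapping Z→A: U, W, Y, A, C, E, G → I.
So the next term is (m=74 n=I).

(m=74 n=I)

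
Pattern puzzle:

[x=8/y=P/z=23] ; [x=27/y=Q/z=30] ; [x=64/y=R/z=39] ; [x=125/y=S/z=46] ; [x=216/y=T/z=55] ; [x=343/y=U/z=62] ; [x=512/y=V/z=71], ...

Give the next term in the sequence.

[x=729/y=W/z=78]

X goes 8, 27, 64, 125, 216, 343, 512 → 729 (perfect cubes: 2³, 3³, 4³, …).
Y — letters move forward 1 place in the alphabet: P, Q, R, S, T, U, V → W.
Z goes 23, 30, 39, 46, 55, 62, 71 → 78 (alternating steps +7, +9, +7, +9, …).
Combining the parts gives [x=729/y=W/z=78].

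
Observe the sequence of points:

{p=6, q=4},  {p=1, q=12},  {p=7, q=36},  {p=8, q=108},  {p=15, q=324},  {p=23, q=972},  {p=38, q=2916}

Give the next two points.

{p=61, q=8748}, {p=99, q=26244}

P goes 6, 1, 7, 8, 15, 23, 38 → 61 → 99 (each term is the sum of the two before it).
Q: ×3 each step, so 4, 12, 36, 108, 324, 972, 2916 → 8748 → 26244.
Putting the parts together: {p=61, q=8748} and then {p=99, q=26244}.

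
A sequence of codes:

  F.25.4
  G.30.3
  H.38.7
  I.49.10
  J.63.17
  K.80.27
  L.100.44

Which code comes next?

Letter: F, G, H, I, J, K, L → M (letters move forward 1 place in the alphabet).
Second component goes 25, 30, 38, 49, 63, 80, 100 → 123 (differences are 5, 8, 11, … (increasing by 3 each time)).
Third component — each term is the sum of the two before it: 4, 3, 7, 10, 17, 27, 44 → 71.
Putting it together: M.123.71.

M.123.71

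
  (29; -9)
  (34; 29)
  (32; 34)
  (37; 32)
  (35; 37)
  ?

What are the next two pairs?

(40; 35), (38; 40)

First entry: 29, 34, 32, 37, 35 → 40 → 38 (alternating steps +5, −2, +5, −2, …).
Second entry: -9, 29, 34, 32, 37 → 35 → 40 (always the previous value of the first entry).
Putting the parts together: (40; 35) and then (38; 40).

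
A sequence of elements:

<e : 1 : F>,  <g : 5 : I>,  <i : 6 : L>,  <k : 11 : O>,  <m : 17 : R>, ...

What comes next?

<o : 28 : U>

First letter: letters move forward 2 places in the alphabet; e, g, i, k, m → o.
Second component: each term is the sum of the two before it; 1, 5, 6, 11, 17 → 28.
Second letter: F, I, L, O, R → U (letters move forward 3 places in the alphabet).
Combining the parts gives <o : 28 : U>.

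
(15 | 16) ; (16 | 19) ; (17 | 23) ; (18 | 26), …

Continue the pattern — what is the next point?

First value: +1 each step; 15, 16, 17, 18 → 19.
Second value: 16, 19, 23, 26 → 30 (alternating steps +3, +4, +3, +4, …).
Putting it together: (19 | 30).

(19 | 30)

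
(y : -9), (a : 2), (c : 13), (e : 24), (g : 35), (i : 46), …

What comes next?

(k : 57)

Letter: y, a, c, e, g, i → k (letters move forward 2 places in the alphabet, wrapping Z→A).
For the second value, +11 each step: -9, 2, 13, 24, 35, 46 → 57.
Combining the parts gives (k : 57).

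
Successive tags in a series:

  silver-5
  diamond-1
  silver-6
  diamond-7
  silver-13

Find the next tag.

Rank — alternates silver ↔ diamond: silver, diamond, silver, diamond, silver → diamond.
For the second component, each term is the sum of the two before it: 5, 1, 6, 7, 13 → 20.
Combining the parts gives diamond-20.

diamond-20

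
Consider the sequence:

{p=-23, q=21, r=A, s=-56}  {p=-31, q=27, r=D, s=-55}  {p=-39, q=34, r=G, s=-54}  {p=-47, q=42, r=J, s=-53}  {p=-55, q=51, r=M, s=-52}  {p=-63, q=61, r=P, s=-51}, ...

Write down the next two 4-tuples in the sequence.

For the p, −8 each step: -23, -31, -39, -47, -55, -63 → -71 → -79.
For the q, differences are 6, 7, 8, … (increasing by 1 each time): 21, 27, 34, 42, 51, 61 → 72 → 84.
R: A, D, G, J, M, P → S → V (letters move forward 3 places in the alphabet).
S: -56, -55, -54, -53, -52, -51 → -50 → -49 (+1 each step).
So the next two 4-tuples are {p=-71, q=72, r=S, s=-50} and {p=-79, q=84, r=V, s=-49}.

{p=-71, q=72, r=S, s=-50}, {p=-79, q=84, r=V, s=-49}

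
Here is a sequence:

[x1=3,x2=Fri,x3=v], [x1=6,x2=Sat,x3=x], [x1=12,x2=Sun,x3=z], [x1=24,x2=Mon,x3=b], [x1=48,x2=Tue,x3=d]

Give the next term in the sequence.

[x1=96,x2=Wed,x3=f]

X1: 3, 6, 12, 24, 48 → 96 (×2 each step).
X2: runs through the weekdays Mon→Sun; Fri, Sat, Sun, Mon, Tue → Wed.
X3 goes v, x, z, b, d → f (letters move forward 2 places in the alphabet, wrapping Z→A).
Putting it together: [x1=96,x2=Wed,x3=f].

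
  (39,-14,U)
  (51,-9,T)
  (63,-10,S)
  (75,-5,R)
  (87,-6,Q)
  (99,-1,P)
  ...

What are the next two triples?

First entry — +12 each step: 39, 51, 63, 75, 87, 99 → 111 → 123.
Second entry: -14, -9, -10, -5, -6, -1 → -2 → 3 (alternating steps +5, −1, +5, −1, …).
Letter goes U, T, S, R, Q, P → O → N (letters move back 1 place in the alphabet).
Putting the parts together: (111,-2,O) and then (123,3,N).

(111,-2,O), (123,3,N)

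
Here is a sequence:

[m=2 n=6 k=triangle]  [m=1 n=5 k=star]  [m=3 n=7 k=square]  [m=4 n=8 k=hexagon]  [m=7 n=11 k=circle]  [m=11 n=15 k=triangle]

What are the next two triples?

[m=18 n=22 k=star], [m=29 n=33 k=square]

M: each term is the sum of the two before it; 2, 1, 3, 4, 7, 11 → 18 → 29.
N — always 4 more than the m: 6, 5, 7, 8, 11, 15 → 22 → 33.
K: triangle, star, square, hexagon, circle, triangle → star → square (repeats triangle → star → square → hexagon → circle).
Putting the parts together: [m=18 n=22 k=star] and then [m=29 n=33 k=square].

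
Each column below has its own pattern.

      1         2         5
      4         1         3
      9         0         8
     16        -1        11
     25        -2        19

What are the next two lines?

36  -3  30; 49  -4  49

First component goes 1, 4, 9, 16, 25 → 36 → 49 (perfect squares: 1², 2², 3², …).
Second component: 2, 1, 0, -1, -2 → -3 → -4 (−1 each step).
Third component goes 5, 3, 8, 11, 19 → 30 → 49 (each term is the sum of the two before it).
Putting the parts together: 36  -3  30 and then 49  -4  49.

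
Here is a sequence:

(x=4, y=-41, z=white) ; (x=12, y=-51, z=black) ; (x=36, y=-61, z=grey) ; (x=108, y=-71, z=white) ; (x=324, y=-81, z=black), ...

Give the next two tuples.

X: 4, 12, 36, 108, 324 → 972 → 2916 (×3 each step).
Y: −10 each step; -41, -51, -61, -71, -81 → -91 → -101.
Z: white, black, grey, white, black → grey → white (repeats white → black → grey).
Putting the parts together: (x=972, y=-91, z=grey) and then (x=2916, y=-101, z=white).

(x=972, y=-91, z=grey), (x=2916, y=-101, z=white)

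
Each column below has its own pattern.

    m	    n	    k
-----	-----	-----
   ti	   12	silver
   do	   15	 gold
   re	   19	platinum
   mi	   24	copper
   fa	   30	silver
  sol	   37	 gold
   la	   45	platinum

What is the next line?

Column m — runs through the solfège scale do→ti: ti, do, re, mi, fa, sol, la → ti.
For the column n, differences are 3, 4, 5, … (increasing by 1 each time): 12, 15, 19, 24, 30, 37, 45 → 54.
Column k: silver, gold, platinum, copper, silver, gold, platinum → copper (repeats silver → gold → platinum → copper).
So the next line is ti  54  copper.

ti  54  copper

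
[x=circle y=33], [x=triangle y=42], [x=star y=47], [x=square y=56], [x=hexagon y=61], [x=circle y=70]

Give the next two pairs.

[x=triangle y=75], [x=star y=84]

X: circle, triangle, star, square, hexagon, circle → triangle → star (repeats circle → triangle → star → square → hexagon).
Y: alternating steps +9, +5, +9, +5, …; 33, 42, 47, 56, 61, 70 → 75 → 84.
So the next two pairs are [x=triangle y=75] and [x=star y=84].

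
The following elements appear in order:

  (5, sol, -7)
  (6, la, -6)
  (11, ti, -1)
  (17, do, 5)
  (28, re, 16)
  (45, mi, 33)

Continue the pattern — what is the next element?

(73, fa, 61)

First value: each term is the sum of the two before it; 5, 6, 11, 17, 28, 45 → 73.
Note — runs through the solfège scale do→ti: sol, la, ti, do, re, mi → fa.
Third value: always 12 less than the first value, so -7, -6, -1, 5, 16, 33 → 61.
So the next element is (73, fa, 61).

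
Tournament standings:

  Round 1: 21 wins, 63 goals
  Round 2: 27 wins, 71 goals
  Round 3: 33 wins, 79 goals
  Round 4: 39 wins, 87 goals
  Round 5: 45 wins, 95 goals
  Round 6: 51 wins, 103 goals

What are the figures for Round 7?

57 wins, 111 goals

Wins: +6 each step, so 21, 27, 33, 39, 45, 51 → 57.
Goals — +8 each step: 63, 71, 79, 87, 95, 103 → 111.
Putting it together: 57 wins, 111 goals.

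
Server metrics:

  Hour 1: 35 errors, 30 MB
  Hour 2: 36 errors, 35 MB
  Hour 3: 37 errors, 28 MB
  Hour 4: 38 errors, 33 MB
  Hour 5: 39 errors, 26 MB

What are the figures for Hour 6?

40 errors, 31 MB

Errors: +1 each step, so 35, 36, 37, 38, 39 → 40.
MB: alternating steps +5, −7, +5, −7, …; 30, 35, 28, 33, 26 → 31.
Combining the parts gives 40 errors, 31 MB.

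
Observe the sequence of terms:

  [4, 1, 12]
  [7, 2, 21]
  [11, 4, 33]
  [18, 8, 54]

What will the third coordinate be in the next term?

First coordinate goes 4, 7, 11, 18 → 29 (each term is the sum of the two before it).
Second coordinate: 1, 2, 4, 8 → 16 (×2 each step).
For the third coordinate, always 3 × the first coordinate: 12, 21, 33, 54 → 87.

87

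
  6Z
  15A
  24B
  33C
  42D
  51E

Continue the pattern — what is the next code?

60F

First component: +9 each step, so 6, 15, 24, 33, 42, 51 → 60.
Letter goes Z, A, B, C, D, E → F (letters move forward 1 place in the alphabet, wrapping Z→A).
So the next code is 60F.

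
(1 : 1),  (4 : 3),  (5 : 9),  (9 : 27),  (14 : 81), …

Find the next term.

First slot — each term is the sum of the two before it: 1, 4, 5, 9, 14 → 23.
For the second slot, ×3 each step: 1, 3, 9, 27, 81 → 243.
So the next term is (23 : 243).

(23 : 243)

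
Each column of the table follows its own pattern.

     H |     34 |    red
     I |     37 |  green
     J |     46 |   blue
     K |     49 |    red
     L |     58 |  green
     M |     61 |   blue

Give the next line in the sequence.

Letter: letters move forward 1 place in the alphabet, so H, I, J, K, L, M → N.
Second component: alternating steps +3, +9, +3, +9, …, so 34, 37, 46, 49, 58, 61 → 70.
Colour: repeats red → green → blue; red, green, blue, red, green, blue → red.
So the next line is N  70  red.

N  70  red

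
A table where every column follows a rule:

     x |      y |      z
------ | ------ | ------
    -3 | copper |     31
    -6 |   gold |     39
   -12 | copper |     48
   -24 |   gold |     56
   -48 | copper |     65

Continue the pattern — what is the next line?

-96  gold  73

Column x: ×2 each step, so -3, -6, -12, -24, -48 → -96.
For the column y, alternates copper ↔ gold: copper, gold, copper, gold, copper → gold.
For the column z, alternating steps +8, +9, +8, +9, …: 31, 39, 48, 56, 65 → 73.
Combining the parts gives -96  gold  73.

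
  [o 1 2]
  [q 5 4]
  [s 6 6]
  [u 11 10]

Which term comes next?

[w 17 16]

Letter: letters move forward 2 places in the alphabet, so o, q, s, u → w.
For the second value, each term is the sum of the two before it: 1, 5, 6, 11 → 17.
Third value — each term is the sum of the two before it: 2, 4, 6, 10 → 16.
Putting it together: [w 17 16].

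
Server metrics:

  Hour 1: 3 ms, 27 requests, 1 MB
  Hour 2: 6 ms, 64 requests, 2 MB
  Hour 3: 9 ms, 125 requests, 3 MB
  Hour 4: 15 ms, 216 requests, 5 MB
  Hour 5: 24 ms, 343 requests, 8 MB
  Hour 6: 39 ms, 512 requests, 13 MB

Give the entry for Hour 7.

63 ms, 729 requests, 21 MB

Ms: 3, 6, 9, 15, 24, 39 → 63 (each term is the sum of the two before it).
Requests: perfect cubes: 3³, 4³, 5³, …, so 27, 64, 125, 216, 343, 512 → 729.
MB: each term is the sum of the two before it; 1, 2, 3, 5, 8, 13 → 21.
Putting it together: 63 ms, 729 requests, 21 MB.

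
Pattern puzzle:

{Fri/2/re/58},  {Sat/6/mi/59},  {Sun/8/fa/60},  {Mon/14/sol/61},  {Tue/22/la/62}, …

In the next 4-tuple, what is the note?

Note goes re, mi, fa, sol, la → ti (runs through the solfège scale do→ti).

ti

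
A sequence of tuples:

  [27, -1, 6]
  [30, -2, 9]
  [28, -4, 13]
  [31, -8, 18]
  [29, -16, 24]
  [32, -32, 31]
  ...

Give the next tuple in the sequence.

[30, -64, 39]

First component: alternating steps +3, −2, +3, −2, …, so 27, 30, 28, 31, 29, 32 → 30.
Second component goes -1, -2, -4, -8, -16, -32 → -64 (×2 each step).
Third component: differences are 3, 4, 5, … (increasing by 1 each time), so 6, 9, 13, 18, 24, 31 → 39.
Combining the parts gives [30, -64, 39].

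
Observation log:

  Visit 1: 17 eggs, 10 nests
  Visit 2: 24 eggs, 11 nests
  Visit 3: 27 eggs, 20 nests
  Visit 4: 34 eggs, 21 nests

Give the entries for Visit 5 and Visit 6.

Eggs: alternating steps +7, +3, +7, +3, …, so 17, 24, 27, 34 → 37 → 44.
Nests — alternating steps +1, +9, +1, +9, …: 10, 11, 20, 21 → 30 → 31.
Putting the parts together: 37 eggs, 30 nests and then 44 eggs, 31 nests.

37 eggs, 30 nests; 44 eggs, 31 nests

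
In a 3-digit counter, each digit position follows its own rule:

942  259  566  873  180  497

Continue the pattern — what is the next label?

704

First digit: +3 each step, mod 10, so 9, 2, 5, 8, 1, 4 → 7.
For the second digit, +1 each step, mod 10: 4, 5, 6, 7, 8, 9 → 0.
Third digit: 2, 9, 6, 3, 0, 7 → 4 (−3 each step, mod 10).
Putting it together: 704.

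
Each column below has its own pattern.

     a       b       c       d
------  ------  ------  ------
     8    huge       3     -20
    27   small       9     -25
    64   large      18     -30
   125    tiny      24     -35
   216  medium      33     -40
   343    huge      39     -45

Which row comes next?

Column a goes 8, 27, 64, 125, 216, 343 → 512 (perfect cubes: 2³, 3³, 4³, …).
Column b: huge, small, large, tiny, medium, huge → small (repeats huge → small → large → tiny → medium).
Column c: 3, 9, 18, 24, 33, 39 → 48 (alternating steps +6, +9, +6, +9, …).
Column d: −5 each step, so -20, -25, -30, -35, -40, -45 → -50.
Putting it together: 512  small  48  -50.

512  small  48  -50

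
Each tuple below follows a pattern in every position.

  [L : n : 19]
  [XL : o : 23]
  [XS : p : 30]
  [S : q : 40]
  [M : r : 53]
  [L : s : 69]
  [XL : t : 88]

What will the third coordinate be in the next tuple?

110

Third coordinate — differences are 4, 7, 10, … (increasing by 3 each time): 19, 23, 30, 40, 53, 69, 88 → 110.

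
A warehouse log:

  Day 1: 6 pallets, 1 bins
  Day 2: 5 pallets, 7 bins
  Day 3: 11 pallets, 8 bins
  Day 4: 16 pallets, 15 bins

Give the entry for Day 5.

27 pallets, 23 bins

Pallets: 6, 5, 11, 16 → 27 (each term is the sum of the two before it).
For the bins, each term is the sum of the two before it: 1, 7, 8, 15 → 23.
Combining the parts gives 27 pallets, 23 bins.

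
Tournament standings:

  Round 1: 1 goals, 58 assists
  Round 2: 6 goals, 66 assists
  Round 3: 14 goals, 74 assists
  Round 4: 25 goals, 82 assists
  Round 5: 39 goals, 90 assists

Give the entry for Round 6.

Goals: 1, 6, 14, 25, 39 → 56 (differences are 5, 8, 11, … (increasing by 3 each time)).
Assists: +8 each step, so 58, 66, 74, 82, 90 → 98.
Putting it together: 56 goals, 98 assists.

56 goals, 98 assists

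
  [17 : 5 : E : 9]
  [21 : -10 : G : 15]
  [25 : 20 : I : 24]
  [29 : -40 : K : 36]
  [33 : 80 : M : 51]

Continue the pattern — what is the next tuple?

[37 : -160 : O : 69]

First value: +4 each step; 17, 21, 25, 29, 33 → 37.
Second value: 5, -10, 20, -40, 80 → -160 (×(-2) each step).
Letter: letters move forward 2 places in the alphabet; E, G, I, K, M → O.
Fourth value: differences are 6, 9, 12, … (increasing by 3 each time); 9, 15, 24, 36, 51 → 69.
Putting it together: [37 : -160 : O : 69].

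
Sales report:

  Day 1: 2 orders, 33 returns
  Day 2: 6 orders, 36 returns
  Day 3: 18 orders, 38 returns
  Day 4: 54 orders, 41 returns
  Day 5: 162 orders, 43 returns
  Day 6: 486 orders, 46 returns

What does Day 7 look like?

Orders — ×3 each step: 2, 6, 18, 54, 162, 486 → 1458.
Returns goes 33, 36, 38, 41, 43, 46 → 48 (alternating steps +3, +2, +3, +2, …).
So the next line is 1458 orders, 48 returns.

1458 orders, 48 returns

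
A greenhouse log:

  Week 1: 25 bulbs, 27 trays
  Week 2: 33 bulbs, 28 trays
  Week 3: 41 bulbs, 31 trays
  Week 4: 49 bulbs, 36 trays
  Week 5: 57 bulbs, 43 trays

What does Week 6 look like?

Bulbs — +8 each step: 25, 33, 41, 49, 57 → 65.
Trays — differences are 1, 3, 5, … (increasing by 2 each time): 27, 28, 31, 36, 43 → 52.
So the next record is 65 bulbs, 52 trays.

65 bulbs, 52 trays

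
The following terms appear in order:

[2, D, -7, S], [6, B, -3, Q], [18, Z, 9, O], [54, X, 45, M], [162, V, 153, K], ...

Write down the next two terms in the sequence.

First entry: ×3 each step; 2, 6, 18, 54, 162 → 486 → 1458.
First letter: letters move back 2 places in the alphabet, wrapping A→Z, so D, B, Z, X, V → T → R.
For the third entry, always 9 less than the first entry: -7, -3, 9, 45, 153 → 477 → 1449.
Second letter: S, Q, O, M, K → I → G (letters move back 2 places in the alphabet).
So the next two terms are [486, T, 477, I] and [1458, R, 1449, G].

[486, T, 477, I], [1458, R, 1449, G]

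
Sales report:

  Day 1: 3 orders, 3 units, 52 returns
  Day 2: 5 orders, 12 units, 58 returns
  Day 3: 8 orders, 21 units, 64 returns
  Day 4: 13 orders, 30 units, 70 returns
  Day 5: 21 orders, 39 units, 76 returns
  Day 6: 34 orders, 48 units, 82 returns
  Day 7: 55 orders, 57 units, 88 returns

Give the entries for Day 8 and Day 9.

89 orders, 66 units, 94 returns; 144 orders, 75 units, 100 returns

For the orders, each term is the sum of the two before it: 3, 5, 8, 13, 21, 34, 55 → 89 → 144.
Units goes 3, 12, 21, 30, 39, 48, 57 → 66 → 75 (+9 each step).
Returns: +6 each step; 52, 58, 64, 70, 76, 82, 88 → 94 → 100.
So the next two rows are 89 orders, 66 units, 94 returns and 144 orders, 75 units, 100 returns.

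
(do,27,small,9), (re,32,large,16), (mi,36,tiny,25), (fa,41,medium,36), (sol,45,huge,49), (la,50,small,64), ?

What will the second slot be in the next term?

For the second slot, alternating steps +5, +4, +5, +4, …: 27, 32, 36, 41, 45, 50 → 54.

54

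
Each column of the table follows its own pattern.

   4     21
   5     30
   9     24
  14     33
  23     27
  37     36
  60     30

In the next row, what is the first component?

97

First component goes 4, 5, 9, 14, 23, 37, 60 → 97 (each term is the sum of the two before it).
Second component: alternating steps +9, −6, +9, −6, …; 21, 30, 24, 33, 27, 36, 30 → 39.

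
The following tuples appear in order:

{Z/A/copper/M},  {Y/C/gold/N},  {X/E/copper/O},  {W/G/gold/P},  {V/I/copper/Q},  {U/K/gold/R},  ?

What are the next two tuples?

First letter goes Z, Y, X, W, V, U → T → S (letters move back 1 place in the alphabet).
Second letter: letters move forward 2 places in the alphabet, so A, C, E, G, I, K → M → O.
Metal goes copper, gold, copper, gold, copper, gold → copper → gold (alternates copper ↔ gold).
Third letter — letters move forward 1 place in the alphabet: M, N, O, P, Q, R → S → T.
So the next two tuples are {T/M/copper/S} and {S/O/gold/T}.

{T/M/copper/S}, {S/O/gold/T}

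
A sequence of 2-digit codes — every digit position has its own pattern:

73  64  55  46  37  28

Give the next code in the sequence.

For the first digit, −1 each step, mod 10: 7, 6, 5, 4, 3, 2 → 1.
Second digit: +1 each step, mod 10; 3, 4, 5, 6, 7, 8 → 9.
Putting it together: 19.

19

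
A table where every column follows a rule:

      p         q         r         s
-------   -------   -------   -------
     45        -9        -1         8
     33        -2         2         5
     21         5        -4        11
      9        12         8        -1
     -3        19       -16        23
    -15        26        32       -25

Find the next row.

-27  33  -64  71

For the column p, −12 each step: 45, 33, 21, 9, -3, -15 → -27.
Column q: +7 each step; -9, -2, 5, 12, 19, 26 → 33.
Column r: ×(-2) each step, so -1, 2, -4, 8, -16, 32 → -64.
Column s goes 8, 5, 11, -1, 23, -25 → 71 (together with the column r always sums to 7).
Combining the parts gives -27  33  -64  71.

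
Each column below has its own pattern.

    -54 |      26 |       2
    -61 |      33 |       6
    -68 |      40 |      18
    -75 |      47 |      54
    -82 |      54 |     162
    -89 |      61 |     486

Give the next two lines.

For the first component, −7 each step: -54, -61, -68, -75, -82, -89 → -96 → -103.
For the second component, +7 each step: 26, 33, 40, 47, 54, 61 → 68 → 75.
Third component: ×3 each step, so 2, 6, 18, 54, 162, 486 → 1458 → 4374.
Putting the parts together: -96  68  1458 and then -103  75  4374.

-96  68  1458; -103  75  4374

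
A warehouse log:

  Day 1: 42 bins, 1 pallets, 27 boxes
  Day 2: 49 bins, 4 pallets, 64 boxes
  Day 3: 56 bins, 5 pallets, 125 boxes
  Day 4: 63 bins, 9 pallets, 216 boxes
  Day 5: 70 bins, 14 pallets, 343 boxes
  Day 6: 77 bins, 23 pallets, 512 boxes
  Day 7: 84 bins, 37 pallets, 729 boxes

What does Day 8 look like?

91 bins, 60 pallets, 1000 boxes

Bins: 42, 49, 56, 63, 70, 77, 84 → 91 (+7 each step).
For the pallets, each term is the sum of the two before it: 1, 4, 5, 9, 14, 23, 37 → 60.
Boxes: perfect cubes: 3³, 4³, 5³, …; 27, 64, 125, 216, 343, 512, 729 → 1000.
Combining the parts gives 91 bins, 60 pallets, 1000 boxes.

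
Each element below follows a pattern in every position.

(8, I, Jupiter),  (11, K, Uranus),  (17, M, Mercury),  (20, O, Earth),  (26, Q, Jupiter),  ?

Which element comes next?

(29, S, Uranus)

First value: 8, 11, 17, 20, 26 → 29 (alternating steps +3, +6, +3, +6, …).
Letter: letters move forward 2 places in the alphabet, so I, K, M, O, Q → S.
Planet: Jupiter, Uranus, Mercury, Earth, Jupiter → Uranus (repeats Jupiter → Uranus → Mercury → Earth).
So the next element is (29, S, Uranus).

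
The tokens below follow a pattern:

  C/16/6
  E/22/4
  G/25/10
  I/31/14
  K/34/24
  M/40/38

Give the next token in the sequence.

O/43/62

Letter goes C, E, G, I, K, M → O (letters move forward 2 places in the alphabet).
Second component: alternating steps +6, +3, +6, +3, …; 16, 22, 25, 31, 34, 40 → 43.
Third component: each term is the sum of the two before it, so 6, 4, 10, 14, 24, 38 → 62.
Putting it together: O/43/62.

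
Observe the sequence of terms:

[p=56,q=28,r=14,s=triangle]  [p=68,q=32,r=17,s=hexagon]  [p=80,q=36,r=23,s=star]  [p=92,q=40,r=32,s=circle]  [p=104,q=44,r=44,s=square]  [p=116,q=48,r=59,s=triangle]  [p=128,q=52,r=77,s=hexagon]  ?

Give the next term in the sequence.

P: +12 each step; 56, 68, 80, 92, 104, 116, 128 → 140.
Q: 28, 32, 36, 40, 44, 48, 52 → 56 (+4 each step).
R: differences are 3, 6, 9, … (increasing by 3 each time), so 14, 17, 23, 32, 44, 59, 77 → 98.
S — repeats triangle → hexagon → star → circle → square: triangle, hexagon, star, circle, square, triangle, hexagon → star.
Putting it together: [p=140,q=56,r=98,s=star].

[p=140,q=56,r=98,s=star]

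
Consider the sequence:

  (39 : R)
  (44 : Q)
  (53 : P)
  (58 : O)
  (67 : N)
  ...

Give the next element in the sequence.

First entry goes 39, 44, 53, 58, 67 → 72 (alternating steps +5, +9, +5, +9, …).
Letter: letters move back 1 place in the alphabet; R, Q, P, O, N → M.
Putting it together: (72 : M).

(72 : M)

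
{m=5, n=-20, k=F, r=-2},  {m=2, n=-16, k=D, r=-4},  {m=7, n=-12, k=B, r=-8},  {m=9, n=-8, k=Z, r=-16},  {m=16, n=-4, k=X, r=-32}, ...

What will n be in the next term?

M goes 5, 2, 7, 9, 16 → 25 (each term is the sum of the two before it).
N — +4 each step: -20, -16, -12, -8, -4 → 0.
K: F, D, B, Z, X → V (letters move back 2 places in the alphabet, wrapping A→Z).
For the r, ×2 each step: -2, -4, -8, -16, -32 → -64.

0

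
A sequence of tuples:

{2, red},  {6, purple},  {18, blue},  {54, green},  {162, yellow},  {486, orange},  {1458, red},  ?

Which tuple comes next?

{4374, purple}

First component: ×3 each step, so 2, 6, 18, 54, 162, 486, 1458 → 4374.
Colour — repeats red → purple → blue → green → yellow → orange: red, purple, blue, green, yellow, orange, red → purple.
Combining the parts gives {4374, purple}.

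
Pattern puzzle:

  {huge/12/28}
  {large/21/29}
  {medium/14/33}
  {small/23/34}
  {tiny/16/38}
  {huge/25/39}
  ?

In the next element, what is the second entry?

Size: repeats huge → large → medium → small → tiny, so huge, large, medium, small, tiny, huge → large.
Second entry: 12, 21, 14, 23, 16, 25 → 18 (alternating steps +9, −7, +9, −7, …).
Third entry: 28, 29, 33, 34, 38, 39 → 43 (alternating steps +1, +4, +1, +4, …).

18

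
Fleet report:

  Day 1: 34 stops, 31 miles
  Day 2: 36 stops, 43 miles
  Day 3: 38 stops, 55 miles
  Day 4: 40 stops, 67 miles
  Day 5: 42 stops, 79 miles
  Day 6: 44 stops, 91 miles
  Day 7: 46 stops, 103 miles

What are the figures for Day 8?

Stops: +2 each step, so 34, 36, 38, 40, 42, 44, 46 → 48.
Miles: 31, 43, 55, 67, 79, 91, 103 → 115 (+12 each step).
So the next record is 48 stops, 115 miles.

48 stops, 115 miles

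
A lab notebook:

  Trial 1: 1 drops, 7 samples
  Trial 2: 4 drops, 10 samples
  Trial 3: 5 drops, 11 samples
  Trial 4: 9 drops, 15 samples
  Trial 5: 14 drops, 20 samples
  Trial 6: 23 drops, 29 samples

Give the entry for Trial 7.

Drops: each term is the sum of the two before it, so 1, 4, 5, 9, 14, 23 → 37.
Samples: always 6 more than the drops; 7, 10, 11, 15, 20, 29 → 43.
Combining the parts gives 37 drops, 43 samples.

37 drops, 43 samples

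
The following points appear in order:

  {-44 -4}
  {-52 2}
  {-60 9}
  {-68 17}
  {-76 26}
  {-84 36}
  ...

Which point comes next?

First part — −8 each step: -44, -52, -60, -68, -76, -84 → -92.
Second part — differences are 6, 7, 8, … (increasing by 1 each time): -4, 2, 9, 17, 26, 36 → 47.
So the next point is {-92 47}.

{-92 47}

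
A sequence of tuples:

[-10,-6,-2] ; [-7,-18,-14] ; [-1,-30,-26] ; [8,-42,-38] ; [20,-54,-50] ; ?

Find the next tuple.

First entry: differences are 3, 6, 9, … (increasing by 3 each time), so -10, -7, -1, 8, 20 → 35.
Second entry: −12 each step; -6, -18, -30, -42, -54 → -66.
For the third entry, always 4 more than the second entry: -2, -14, -26, -38, -50 → -62.
Combining the parts gives [35,-66,-62].

[35,-66,-62]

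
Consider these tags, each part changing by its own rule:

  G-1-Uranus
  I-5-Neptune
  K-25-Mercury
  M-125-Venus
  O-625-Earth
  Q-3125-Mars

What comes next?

Letter: letters move forward 2 places in the alphabet, so G, I, K, M, O, Q → S.
Second component goes 1, 5, 25, 125, 625, 3125 → 15625 (×5 each step).
Planet: runs through the planets Mercury→Neptune, so Uranus, Neptune, Mercury, Venus, Earth, Mars → Jupiter.
Putting it together: S-15625-Jupiter.

S-15625-Jupiter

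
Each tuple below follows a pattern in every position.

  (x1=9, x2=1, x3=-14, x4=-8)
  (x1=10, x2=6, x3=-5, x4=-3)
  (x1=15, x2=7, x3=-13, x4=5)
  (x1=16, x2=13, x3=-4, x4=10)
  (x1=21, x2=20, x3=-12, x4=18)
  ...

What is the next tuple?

X1: 9, 10, 15, 16, 21 → 22 (alternating steps +1, +5, +1, +5, …).
X2: each term is the sum of the two before it, so 1, 6, 7, 13, 20 → 33.
X3: alternating steps +9, −8, +9, −8, …; -14, -5, -13, -4, -12 → -3.
X4: alternating steps +5, +8, +5, +8, …; -8, -3, 5, 10, 18 → 23.
So the next tuple is (x1=22, x2=33, x3=-3, x4=23).

(x1=22, x2=33, x3=-3, x4=23)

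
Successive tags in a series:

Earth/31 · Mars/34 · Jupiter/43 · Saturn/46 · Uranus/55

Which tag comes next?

Neptune/58

Planet: runs through the planets Mercury→Neptune; Earth, Mars, Jupiter, Saturn, Uranus → Neptune.
Second component — alternating steps +3, +9, +3, +9, …: 31, 34, 43, 46, 55 → 58.
So the next tag is Neptune/58.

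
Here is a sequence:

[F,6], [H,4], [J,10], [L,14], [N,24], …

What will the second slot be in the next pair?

38

Second slot: each term is the sum of the two before it; 6, 4, 10, 14, 24 → 38.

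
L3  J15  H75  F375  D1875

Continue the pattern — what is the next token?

B9375

Letter: L, J, H, F, D → B (letters move back 2 places in the alphabet).
Second component goes 3, 15, 75, 375, 1875 → 9375 (×5 each step).
So the next token is B9375.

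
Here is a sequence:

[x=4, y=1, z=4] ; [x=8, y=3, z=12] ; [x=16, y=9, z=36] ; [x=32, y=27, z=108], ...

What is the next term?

X goes 4, 8, 16, 32 → 64 (×2 each step).
Y goes 1, 3, 9, 27 → 81 (×3 each step).
Z goes 4, 12, 36, 108 → 324 (×3 each step).
Putting it together: [x=64, y=81, z=324].

[x=64, y=81, z=324]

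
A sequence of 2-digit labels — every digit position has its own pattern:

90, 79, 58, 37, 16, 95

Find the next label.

74

First digit: −2 each step, mod 10; 9, 7, 5, 3, 1, 9 → 7.
Second digit: 0, 9, 8, 7, 6, 5 → 4 (−1 each step, mod 10).
Putting it together: 74.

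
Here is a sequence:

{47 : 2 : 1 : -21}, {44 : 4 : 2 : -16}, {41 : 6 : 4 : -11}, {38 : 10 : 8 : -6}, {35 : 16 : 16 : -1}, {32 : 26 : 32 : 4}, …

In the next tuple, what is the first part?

29

First part — −3 each step: 47, 44, 41, 38, 35, 32 → 29.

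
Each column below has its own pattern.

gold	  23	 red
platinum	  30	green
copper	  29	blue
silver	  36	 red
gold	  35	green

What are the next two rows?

Metal: repeats gold → platinum → copper → silver, so gold, platinum, copper, silver, gold → platinum → copper.
Second component: alternating steps +7, −1, +7, −1, …, so 23, 30, 29, 36, 35 → 42 → 41.
Colour: repeats red → green → blue, so red, green, blue, red, green → blue → red.
Putting the parts together: platinum  42  blue and then copper  41  red.

platinum  42  blue; copper  41  red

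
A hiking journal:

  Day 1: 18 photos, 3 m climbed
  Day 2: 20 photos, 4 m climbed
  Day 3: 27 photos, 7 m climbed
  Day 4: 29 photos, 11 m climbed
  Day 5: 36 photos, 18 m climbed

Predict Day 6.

38 photos, 29 m climbed

Photos: 18, 20, 27, 29, 36 → 38 (alternating steps +2, +7, +2, +7, …).
M climbed goes 3, 4, 7, 11, 18 → 29 (each term is the sum of the two before it).
Putting it together: 38 photos, 29 m climbed.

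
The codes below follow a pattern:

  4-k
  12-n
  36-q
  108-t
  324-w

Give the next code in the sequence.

972-z

First component: ×3 each step; 4, 12, 36, 108, 324 → 972.
Letter: k, n, q, t, w → z (letters move forward 3 places in the alphabet).
Putting it together: 972-z.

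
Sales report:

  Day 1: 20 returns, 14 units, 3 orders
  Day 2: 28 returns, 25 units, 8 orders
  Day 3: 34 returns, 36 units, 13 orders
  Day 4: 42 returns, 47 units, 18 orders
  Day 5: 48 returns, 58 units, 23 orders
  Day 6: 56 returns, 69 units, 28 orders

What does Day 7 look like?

62 returns, 80 units, 33 orders

Returns: alternating steps +8, +6, +8, +6, …, so 20, 28, 34, 42, 48, 56 → 62.
Units — +11 each step: 14, 25, 36, 47, 58, 69 → 80.
For the orders, +5 each step: 3, 8, 13, 18, 23, 28 → 33.
Combining the parts gives 62 returns, 80 units, 33 orders.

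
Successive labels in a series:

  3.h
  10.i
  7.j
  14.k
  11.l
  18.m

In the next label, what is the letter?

For the letter, letters move forward 1 place in the alphabet: h, i, j, k, l, m → n.

n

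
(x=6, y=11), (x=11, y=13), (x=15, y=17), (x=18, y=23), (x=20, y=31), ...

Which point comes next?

(x=21, y=41)

X — differences are 5, 4, 3, … (decreasing by 1 each time): 6, 11, 15, 18, 20 → 21.
Y: differences are 2, 4, 6, … (increasing by 2 each time), so 11, 13, 17, 23, 31 → 41.
Putting it together: (x=21, y=41).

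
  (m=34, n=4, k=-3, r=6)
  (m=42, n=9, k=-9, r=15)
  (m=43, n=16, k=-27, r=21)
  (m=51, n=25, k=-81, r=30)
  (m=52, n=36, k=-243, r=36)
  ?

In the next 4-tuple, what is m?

For the m, alternating steps +8, +1, +8, +1, …: 34, 42, 43, 51, 52 → 60.

60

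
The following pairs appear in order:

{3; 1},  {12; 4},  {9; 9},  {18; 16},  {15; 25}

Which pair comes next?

{24; 36}

First entry: alternating steps +9, −3, +9, −3, …; 3, 12, 9, 18, 15 → 24.
Second entry goes 1, 4, 9, 16, 25 → 36 (perfect squares: 1², 2², 3², …).
Putting it together: {24; 36}.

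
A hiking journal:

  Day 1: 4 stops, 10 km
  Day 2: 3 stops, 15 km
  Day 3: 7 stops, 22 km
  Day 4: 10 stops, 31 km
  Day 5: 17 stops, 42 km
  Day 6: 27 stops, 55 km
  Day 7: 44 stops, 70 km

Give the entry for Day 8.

71 stops, 87 km

Stops — each term is the sum of the two before it: 4, 3, 7, 10, 17, 27, 44 → 71.
Km goes 10, 15, 22, 31, 42, 55, 70 → 87 (differences are 5, 7, 9, … (increasing by 2 each time)).
So the next line is 71 stops, 87 km.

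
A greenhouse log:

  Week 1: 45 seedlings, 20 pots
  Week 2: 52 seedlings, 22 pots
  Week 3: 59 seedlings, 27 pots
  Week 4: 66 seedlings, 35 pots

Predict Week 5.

Seedlings: +7 each step, so 45, 52, 59, 66 → 73.
Pots: differences are 2, 5, 8, … (increasing by 3 each time), so 20, 22, 27, 35 → 46.
Combining the parts gives 73 seedlings, 46 pots.

73 seedlings, 46 pots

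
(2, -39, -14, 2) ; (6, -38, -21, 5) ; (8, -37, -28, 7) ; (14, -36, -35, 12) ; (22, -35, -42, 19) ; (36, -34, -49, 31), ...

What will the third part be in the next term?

-56

Third part: −7 each step, so -14, -21, -28, -35, -42, -49 → -56.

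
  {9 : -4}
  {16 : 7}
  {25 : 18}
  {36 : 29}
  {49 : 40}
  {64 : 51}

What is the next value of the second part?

Second part: +11 each step, so -4, 7, 18, 29, 40, 51 → 62.

62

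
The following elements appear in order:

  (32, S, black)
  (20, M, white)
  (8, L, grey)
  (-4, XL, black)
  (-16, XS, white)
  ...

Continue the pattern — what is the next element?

(-28, S, grey)

First value: −12 each step; 32, 20, 8, -4, -16 → -28.
For the size, runs through clothing sizes XS→XL: S, M, L, XL, XS → S.
Shade: repeats black → white → grey, so black, white, grey, black, white → grey.
So the next element is (-28, S, grey).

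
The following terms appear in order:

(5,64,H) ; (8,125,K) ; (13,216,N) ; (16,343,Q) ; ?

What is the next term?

(21,512,T)

For the first part, alternating steps +3, +5, +3, +5, …: 5, 8, 13, 16 → 21.
Second part — perfect cubes: 4³, 5³, 6³, …: 64, 125, 216, 343 → 512.
Letter — letters move forward 3 places in the alphabet: H, K, N, Q → T.
Combining the parts gives (21,512,T).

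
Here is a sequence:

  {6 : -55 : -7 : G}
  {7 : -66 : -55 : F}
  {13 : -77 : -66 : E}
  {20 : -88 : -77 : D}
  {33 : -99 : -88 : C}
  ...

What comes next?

First slot: 6, 7, 13, 20, 33 → 53 (each term is the sum of the two before it).
For the second slot, −11 each step: -55, -66, -77, -88, -99 → -110.
Third slot — always the previous value of the second slot: -7, -55, -66, -77, -88 → -99.
Letter: G, F, E, D, C → B (letters move back 1 place in the alphabet).
Putting it together: {53 : -110 : -99 : B}.

{53 : -110 : -99 : B}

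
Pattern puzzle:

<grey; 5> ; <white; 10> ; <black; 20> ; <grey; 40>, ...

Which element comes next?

<white; 80>

Shade goes grey, white, black, grey → white (repeats grey → white → black).
Second coordinate goes 5, 10, 20, 40 → 80 (×2 each step).
Combining the parts gives <white; 80>.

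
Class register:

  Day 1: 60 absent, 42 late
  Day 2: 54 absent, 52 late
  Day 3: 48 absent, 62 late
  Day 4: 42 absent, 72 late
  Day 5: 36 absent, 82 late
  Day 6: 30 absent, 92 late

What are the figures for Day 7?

24 absent, 102 late

Absent: 60, 54, 48, 42, 36, 30 → 24 (−6 each step).
Late: +10 each step; 42, 52, 62, 72, 82, 92 → 102.
Combining the parts gives 24 absent, 102 late.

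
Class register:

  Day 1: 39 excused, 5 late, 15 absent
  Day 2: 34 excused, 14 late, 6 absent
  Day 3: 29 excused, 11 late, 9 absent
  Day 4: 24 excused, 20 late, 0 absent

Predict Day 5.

19 excused, 17 late, 3 absent

Excused: −5 each step; 39, 34, 29, 24 → 19.
Late: alternating steps +9, −3, +9, −3, …, so 5, 14, 11, 20 → 17.
For the absent, together with the late always sums to 20: 15, 6, 9, 0 → 3.
Combining the parts gives 19 excused, 17 late, 3 absent.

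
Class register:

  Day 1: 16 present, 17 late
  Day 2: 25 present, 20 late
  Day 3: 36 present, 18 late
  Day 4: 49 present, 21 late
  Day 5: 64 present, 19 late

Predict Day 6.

For the present, perfect squares: 4², 5², 6², …: 16, 25, 36, 49, 64 → 81.
Late: alternating steps +3, −2, +3, −2, …; 17, 20, 18, 21, 19 → 22.
Combining the parts gives 81 present, 22 late.

81 present, 22 late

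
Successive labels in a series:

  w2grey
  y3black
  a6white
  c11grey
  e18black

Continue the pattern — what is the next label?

g27white

Letter — letters move forward 2 places in the alphabet, wrapping Z→A: w, y, a, c, e → g.
Second component: 2, 3, 6, 11, 18 → 27 (differences are 1, 3, 5, … (increasing by 2 each time)).
For the shade, repeats grey → black → white: grey, black, white, grey, black → white.
Combining the parts gives g27white.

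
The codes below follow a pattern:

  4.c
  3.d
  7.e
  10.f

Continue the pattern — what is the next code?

17.g

First component: each term is the sum of the two before it, so 4, 3, 7, 10 → 17.
For the letter, letters move forward 1 place in the alphabet: c, d, e, f → g.
Putting it together: 17.g.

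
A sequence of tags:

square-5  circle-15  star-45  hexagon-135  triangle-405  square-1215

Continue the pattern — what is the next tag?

Shape — repeats square → circle → star → hexagon → triangle: square, circle, star, hexagon, triangle, square → circle.
Second component: ×3 each step, so 5, 15, 45, 135, 405, 1215 → 3645.
Putting it together: circle-3645.

circle-3645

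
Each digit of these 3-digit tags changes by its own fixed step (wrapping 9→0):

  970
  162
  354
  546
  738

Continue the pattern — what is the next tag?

For the first digit, +2 each step, mod 10: 9, 1, 3, 5, 7 → 9.
For the second digit, −1 each step, mod 10: 7, 6, 5, 4, 3 → 2.
Third digit: +2 each step, mod 10, so 0, 2, 4, 6, 8 → 0.
Putting it together: 920.

920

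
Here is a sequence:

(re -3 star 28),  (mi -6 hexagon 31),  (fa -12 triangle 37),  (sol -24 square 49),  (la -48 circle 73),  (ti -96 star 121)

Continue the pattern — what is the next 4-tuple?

Note goes re, mi, fa, sol, la, ti → do (runs through the solfège scale do→ti).
Second entry: -3, -6, -12, -24, -48, -96 → -192 (×2 each step).
Shape goes star, hexagon, triangle, square, circle, star → hexagon (repeats star → hexagon → triangle → square → circle).
Fourth entry goes 28, 31, 37, 49, 73, 121 → 217 (together with the second entry always sums to 25).
So the next 4-tuple is (do -192 hexagon 217).

(do -192 hexagon 217)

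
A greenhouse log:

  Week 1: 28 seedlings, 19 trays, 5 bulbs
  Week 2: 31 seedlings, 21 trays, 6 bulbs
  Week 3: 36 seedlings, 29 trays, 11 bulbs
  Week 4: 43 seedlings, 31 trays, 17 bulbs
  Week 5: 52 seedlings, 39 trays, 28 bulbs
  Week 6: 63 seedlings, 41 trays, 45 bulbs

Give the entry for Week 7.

For the seedlings, differences are 3, 5, 7, … (increasing by 2 each time): 28, 31, 36, 43, 52, 63 → 76.
Trays: 19, 21, 29, 31, 39, 41 → 49 (alternating steps +2, +8, +2, +8, …).
Bulbs: each term is the sum of the two before it, so 5, 6, 11, 17, 28, 45 → 73.
So the next row is 76 seedlings, 49 trays, 73 bulbs.

76 seedlings, 49 trays, 73 bulbs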